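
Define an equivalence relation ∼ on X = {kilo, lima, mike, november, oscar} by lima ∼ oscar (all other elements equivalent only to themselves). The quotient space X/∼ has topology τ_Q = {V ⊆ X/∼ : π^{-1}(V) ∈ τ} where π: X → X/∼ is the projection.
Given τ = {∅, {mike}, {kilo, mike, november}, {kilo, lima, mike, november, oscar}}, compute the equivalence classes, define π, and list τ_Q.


X/∼ = {[kilo], [lima=oscar], [mike], [november]}; |τ_Q| = 4.

Equivalence classes: [kilo], [lima=oscar], [mike], [november].
Quotient map π: X → X/∼ sends kilo ↦ [kilo], lima ↦ [lima=oscar], mike ↦ [mike], november ↦ [november], oscar ↦ [lima=oscar].
For each subset V ⊆ X/∼, compute π^{-1}(V) ⊆ X and check whether π^{-1}(V) ∈ τ. V is open in τ_Q iff π^{-1}(V) ∈ τ.
  V = {}: π^{-1}(V) = ∅ ∈ τ ✓.
  V = {[kilo]}: π^{-1}(V) = {kilo} ∉ τ ✗.
  V = {[lima=oscar]}: π^{-1}(V) = {lima, oscar} ∉ τ ✗.
  V = {[kilo], [lima=oscar]}: π^{-1}(V) = {kilo, lima, oscar} ∉ τ ✗.
  V = {[mike]}: π^{-1}(V) = {mike} ∈ τ ✓.
  V = {[kilo], [mike]}: π^{-1}(V) = {kilo, mike} ∉ τ ✗.
  V = {[lima=oscar], [mike]}: π^{-1}(V) = {lima, mike, oscar} ∉ τ ✗.
  V = {[kilo], [lima=oscar], [mike]}: π^{-1}(V) = {kilo, lima, mike, oscar} ∉ τ ✗.
  V = {[november]}: π^{-1}(V) = {november} ∉ τ ✗.
  V = {[kilo], [november]}: π^{-1}(V) = {kilo, november} ∉ τ ✗.
  V = {[lima=oscar], [november]}: π^{-1}(V) = {lima, november, oscar} ∉ τ ✗.
  V = {[kilo], [lima=oscar], [november]}: π^{-1}(V) = {kilo, lima, november, oscar} ∉ τ ✗.
  V = {[mike], [november]}: π^{-1}(V) = {mike, november} ∉ τ ✗.
  V = {[kilo], [mike], [november]}: π^{-1}(V) = {kilo, mike, november} ∈ τ ✓.
  V = {[lima=oscar], [mike], [november]}: π^{-1}(V) = {lima, mike, november, oscar} ∉ τ ✗.
  V = {[kilo], [lima=oscar], [mike], [november]}: π^{-1}(V) = {kilo, lima, mike, november, oscar} ∈ τ ✓.
Open sets in the quotient: τ_Q = {{}, {[mike]}, {[kilo], [mike], [november]}, {[kilo], [lima=oscar], [mike], [november]}} (4 elements).


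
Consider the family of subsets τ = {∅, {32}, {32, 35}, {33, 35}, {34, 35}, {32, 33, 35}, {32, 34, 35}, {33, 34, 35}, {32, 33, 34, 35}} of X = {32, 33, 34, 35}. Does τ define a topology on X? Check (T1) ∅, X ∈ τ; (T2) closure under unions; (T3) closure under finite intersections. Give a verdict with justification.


τ is NOT a topology on X.

Axiom (T1): ∅ ∈ τ? Yes; X ∈ τ? Yes.
Axiom (T2/T3): check pairwise unions and intersections of members of τ.
Counterexample for (T3): {32, 35} ∩ {33, 35} = {35} ∉ τ. Therefore τ is NOT a topology.


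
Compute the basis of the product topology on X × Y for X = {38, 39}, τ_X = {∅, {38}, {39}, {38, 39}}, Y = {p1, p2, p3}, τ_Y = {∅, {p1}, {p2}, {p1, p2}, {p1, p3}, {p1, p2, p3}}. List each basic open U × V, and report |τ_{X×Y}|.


Basis B = {∅ × ∅, {38} × {p1}, {38} × {p2}, {39} × {p1}, {39} × {p2}, {38} × {p1, p2}, {38} × {p1, p3}, {38, 39} × {p1}, {38, 39} × {p2}, {39} × {p1, p2}, {39} × {p1, p3}, {38} × {p1, p2, p3}, {39} × {p1, p2, p3}, {38, 39} × {p1, p2}, {38, 39} × {p1, p3}, {38, 39} × {p1, p2, p3}}; |τ_{X×Y}| = 36.

Enumerate products U × V with U ∈ τ_X, V ∈ τ_Y (deduplicated):
  ∅ × ∅ = {} (∅)
  {38} × {p1} = {(38,p1)}
  {38} × {p2} = {(38,p2)}
  {39} × {p1} = {(39,p1)}
  {39} × {p2} = {(39,p2)}
  {38} × {p1, p2} = {(38,p1), (38,p2)}
  {38} × {p1, p3} = {(38,p1), (38,p3)}
  {38, 39} × {p1} = {(38,p1), (39,p1)}
  {38, 39} × {p2} = {(38,p2), (39,p2)}
  {39} × {p1, p2} = {(39,p1), (39,p2)}
  {39} × {p1, p3} = {(39,p1), (39,p3)}
  {38} × {p1, p2, p3} = {(38,p1), (38,p2), (38,p3)}
  {39} × {p1, p2, p3} = {(39,p1), (39,p2), (39,p3)}
  {38, 39} × {p1, p2} = {(38,p1), (38,p2), (39,p1), (39,p2)}
  {38, 39} × {p1, p3} = {(38,p1), (38,p3), (39,p1), (39,p3)}
  {38, 39} × {p1, p2, p3} = {(38,p1), (38,p2), (38,p3), (39,p1), (39,p2), (39,p3)}
These 16 distinct sets form the basis B.
Close under arbitrary unions to get τ_{X×Y}; counting gives |τ_{X×Y}| = 36.


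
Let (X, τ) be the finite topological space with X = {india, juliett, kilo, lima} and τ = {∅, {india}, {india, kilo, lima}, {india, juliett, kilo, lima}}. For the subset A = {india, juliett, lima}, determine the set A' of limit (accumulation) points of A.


A' = {juliett, kilo, lima}

For each x ∈ X, list the open sets U ∈ τ with x ∈ U, then check whether U ∩ (A ∖ {x}) ≠ ∅ for every such U.
  x = india: open {india} ∋ x has {india} ∩ (A ∖ {india}) = ∅, so x is NOT a limit point.
  x = juliett: opens ∋ x are {india, juliett, kilo, lima}; each meets A ∖ {juliett}, so x IS a limit point.
  x = kilo: opens ∋ x are {india, kilo, lima}, {india, juliett, kilo, lima}; each meets A ∖ {kilo}, so x IS a limit point.
  x = lima: opens ∋ x are {india, kilo, lima}, {india, juliett, kilo, lima}; each meets A ∖ {lima}, so x IS a limit point.
Collecting: A' = {juliett, kilo, lima}.


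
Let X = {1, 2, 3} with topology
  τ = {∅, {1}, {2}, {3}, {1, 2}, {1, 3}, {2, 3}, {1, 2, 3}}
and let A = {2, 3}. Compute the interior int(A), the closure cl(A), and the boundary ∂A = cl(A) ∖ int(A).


int(A) = {2, 3}, cl(A) = {2, 3}, ∂A = ∅.

Closed sets in (X, τ) are complements of opens:
  closed(X, τ) = {∅, {1}, {2}, {3}, {1, 2}, {1, 3}, {2, 3}, {1, 2, 3}}.
int(A) = ⋃ {U ∈ τ : U ⊆ A}. Opens contained in A: ∅, {2}, {3}, {2, 3}.
Taking the union of these: int(A) = {2, 3}.
cl(A) = ⋂ {C closed : A ⊆ C}. Closed sets containing A: {2, 3}, {1, 2, 3}.
Intersecting these: cl(A) = {2, 3}.
∂A = cl(A) ∖ int(A) = {2, 3} ∖ {2, 3} = ∅.


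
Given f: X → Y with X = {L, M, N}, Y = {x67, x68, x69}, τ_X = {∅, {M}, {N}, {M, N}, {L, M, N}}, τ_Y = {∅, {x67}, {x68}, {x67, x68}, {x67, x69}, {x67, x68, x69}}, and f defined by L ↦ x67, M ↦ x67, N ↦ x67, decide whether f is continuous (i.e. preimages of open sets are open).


f IS continuous.

Compute f^{-1}(U) for each U ∈ τ_Y:
  U = ∅: f^{-1}(U) = ∅ ∈ τ_X ✓.
  U = {x67}: f^{-1}(U) = {L, M, N} ∈ τ_X ✓.
  U = {x68}: f^{-1}(U) = ∅ ∈ τ_X ✓.
  U = {x67, x68}: f^{-1}(U) = {L, M, N} ∈ τ_X ✓.
  U = {x67, x69}: f^{-1}(U) = {L, M, N} ∈ τ_X ✓.
  U = {x67, x68, x69}: f^{-1}(U) = {L, M, N} ∈ τ_X ✓.
Every preimage lies in τ_X, so f IS continuous.


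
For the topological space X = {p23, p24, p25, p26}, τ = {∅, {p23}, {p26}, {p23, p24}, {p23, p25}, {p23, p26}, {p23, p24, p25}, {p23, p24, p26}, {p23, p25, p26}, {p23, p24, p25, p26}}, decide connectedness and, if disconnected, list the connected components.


(X, τ) is disconnected; components = [{p26}, {p23, p24, p25}].

Find clopen sets (U ∈ τ with X ∖ U ∈ τ):
  U = ∅, X ∖ U = {p23, p24, p25, p26} — both open, so U is clopen.
  U = {p26}, X ∖ U = {p23, p24, p25} — both open, so U is clopen.
  U = {p23, p24, p25}, X ∖ U = {p26} — both open, so U is clopen.
  U = {p23, p24, p25, p26}, X ∖ U = ∅ — both open, so U is clopen.
Nontrivial clopen(s) exist: e.g. {p26}. So (X, τ) is disconnected.
Compute connected components by grouping points that agree on all clopens:
  component: {p26}
  component: {p23, p24, p25}


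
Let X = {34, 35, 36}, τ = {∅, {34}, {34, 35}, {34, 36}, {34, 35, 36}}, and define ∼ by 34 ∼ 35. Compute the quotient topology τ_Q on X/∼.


X/∼ = {[34=35], [36]}; |τ_Q| = 3.

Equivalence classes: [34=35], [36].
Quotient map π: X → X/∼ sends 34 ↦ [34=35], 35 ↦ [34=35], 36 ↦ [36].
For each subset V ⊆ X/∼, compute π^{-1}(V) ⊆ X and check whether π^{-1}(V) ∈ τ. V is open in τ_Q iff π^{-1}(V) ∈ τ.
  V = {}: π^{-1}(V) = ∅ ∈ τ ✓.
  V = {[34=35]}: π^{-1}(V) = {34, 35} ∈ τ ✓.
  V = {[36]}: π^{-1}(V) = {36} ∉ τ ✗.
  V = {[34=35], [36]}: π^{-1}(V) = {34, 35, 36} ∈ τ ✓.
Open sets in the quotient: τ_Q = {{}, {[34=35]}, {[34=35], [36]}} (3 elements).


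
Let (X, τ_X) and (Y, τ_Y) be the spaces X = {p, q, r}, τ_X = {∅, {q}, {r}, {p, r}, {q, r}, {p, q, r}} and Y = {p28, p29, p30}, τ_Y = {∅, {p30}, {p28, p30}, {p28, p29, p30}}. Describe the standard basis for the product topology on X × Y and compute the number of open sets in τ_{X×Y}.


Basis B = {∅ × ∅, {q} × {p30}, {r} × {p30}, {p, r} × {p30}, {q} × {p28, p30}, {q, r} × {p30}, {r} × {p28, p30}, {p, q, r} × {p30}, {q} × {p28, p29, p30}, {r} × {p28, p29, p30}, {p, r} × {p28, p30}, {q, r} × {p28, p30}, {p, r} × {p28, p29, p30}, {p, q, r} × {p28, p30}, {q, r} × {p28, p29, p30}, {p, q, r} × {p28, p29, p30}}; |τ_{X×Y}| = 40.

Enumerate products U × V with U ∈ τ_X, V ∈ τ_Y (deduplicated):
  ∅ × ∅ = {} (∅)
  {q} × {p30} = {(q,p30)}
  {r} × {p30} = {(r,p30)}
  {p, r} × {p30} = {(p,p30), (r,p30)}
  {q} × {p28, p30} = {(q,p28), (q,p30)}
  {q, r} × {p30} = {(q,p30), (r,p30)}
  {r} × {p28, p30} = {(r,p28), (r,p30)}
  {p, q, r} × {p30} = {(p,p30), (q,p30), (r,p30)}
  {q} × {p28, p29, p30} = {(q,p28), (q,p29), (q,p30)}
  {r} × {p28, p29, p30} = {(r,p28), (r,p29), (r,p30)}
  {p, r} × {p28, p30} = {(p,p28), (p,p30), (r,p28), (r,p30)}
  {q, r} × {p28, p30} = {(q,p28), (q,p30), (r,p28), (r,p30)}
  {p, r} × {p28, p29, p30} = {(p,p28), (p,p29), (p,p30), (r,p28), (r,p29), (r,p30)}
  {p, q, r} × {p28, p30} = {(p,p28), (p,p30), (q,p28), (q,p30), (r,p28), (r,p30)}
  {q, r} × {p28, p29, p30} = {(q,p28), (q,p29), (q,p30), (r,p28), (r,p29), (r,p30)}
  {p, q, r} × {p28, p29, p30} = {(p,p28), (p,p29), (p,p30), (q,p28), (q,p29), (q,p30), (r,p28), (r,p29), (r,p30)}
These 16 distinct sets form the basis B.
Close under arbitrary unions to get τ_{X×Y}; counting gives |τ_{X×Y}| = 40.


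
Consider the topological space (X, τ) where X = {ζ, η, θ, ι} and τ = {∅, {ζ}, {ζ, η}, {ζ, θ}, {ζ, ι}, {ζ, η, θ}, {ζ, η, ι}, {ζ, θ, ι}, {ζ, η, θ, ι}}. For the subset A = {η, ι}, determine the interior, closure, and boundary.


int(A) = ∅, cl(A) = {η, ι}, ∂A = {η, ι}.

Closed sets in (X, τ) are complements of opens:
  closed(X, τ) = {∅, {η}, {θ}, {ι}, {η, θ}, {η, ι}, {θ, ι}, {η, θ, ι}, {ζ, η, θ, ι}}.
int(A) = ⋃ {U ∈ τ : U ⊆ A}. Opens contained in A: ∅.
Taking the union of these: int(A) = ∅.
cl(A) = ⋂ {C closed : A ⊆ C}. Closed sets containing A: {η, ι}, {η, θ, ι}, {ζ, η, θ, ι}.
Intersecting these: cl(A) = {η, ι}.
∂A = cl(A) ∖ int(A) = {η, ι} ∖ ∅ = {η, ι}.


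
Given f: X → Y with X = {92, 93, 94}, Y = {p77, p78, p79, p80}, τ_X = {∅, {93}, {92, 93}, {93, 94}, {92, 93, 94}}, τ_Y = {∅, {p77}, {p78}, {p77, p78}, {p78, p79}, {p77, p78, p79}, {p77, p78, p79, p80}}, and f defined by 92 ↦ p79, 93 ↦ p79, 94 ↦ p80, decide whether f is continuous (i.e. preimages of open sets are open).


f IS continuous.

Compute f^{-1}(U) for each U ∈ τ_Y:
  U = ∅: f^{-1}(U) = ∅ ∈ τ_X ✓.
  U = {p77}: f^{-1}(U) = ∅ ∈ τ_X ✓.
  U = {p78}: f^{-1}(U) = ∅ ∈ τ_X ✓.
  U = {p77, p78}: f^{-1}(U) = ∅ ∈ τ_X ✓.
  U = {p78, p79}: f^{-1}(U) = {92, 93} ∈ τ_X ✓.
  U = {p77, p78, p79}: f^{-1}(U) = {92, 93} ∈ τ_X ✓.
  U = {p77, p78, p79, p80}: f^{-1}(U) = {92, 93, 94} ∈ τ_X ✓.
Every preimage lies in τ_X, so f IS continuous.


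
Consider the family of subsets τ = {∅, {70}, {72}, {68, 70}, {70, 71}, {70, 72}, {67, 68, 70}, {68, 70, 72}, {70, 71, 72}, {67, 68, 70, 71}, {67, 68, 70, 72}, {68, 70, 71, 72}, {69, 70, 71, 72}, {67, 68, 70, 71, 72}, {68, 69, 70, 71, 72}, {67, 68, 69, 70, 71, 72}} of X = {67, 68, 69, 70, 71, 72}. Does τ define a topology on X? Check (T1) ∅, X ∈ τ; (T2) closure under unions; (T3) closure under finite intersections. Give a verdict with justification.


τ is NOT a topology on X.

Axiom (T1): ∅ ∈ τ? Yes; X ∈ τ? Yes.
Axiom (T2/T3): check pairwise unions and intersections of members of τ.
Counterexample for (T2): {68, 70} ∪ {70, 71} = {68, 70, 71} ∉ τ. Therefore τ is NOT a topology.


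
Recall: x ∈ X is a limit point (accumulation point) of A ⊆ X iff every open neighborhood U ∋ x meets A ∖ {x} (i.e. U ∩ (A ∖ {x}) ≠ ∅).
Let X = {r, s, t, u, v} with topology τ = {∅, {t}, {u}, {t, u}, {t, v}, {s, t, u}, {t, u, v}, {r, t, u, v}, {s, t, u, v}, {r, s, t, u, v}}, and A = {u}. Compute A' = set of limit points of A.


A' = {r, s}

For each x ∈ X, list the open sets U ∈ τ with x ∈ U, then check whether U ∩ (A ∖ {x}) ≠ ∅ for every such U.
  x = r: opens ∋ x are {r, t, u, v}, {r, s, t, u, v}; each meets A ∖ {r}, so x IS a limit point.
  x = s: opens ∋ x are {s, t, u}, {s, t, u, v}, {r, s, t, u, v}; each meets A ∖ {s}, so x IS a limit point.
  x = t: open {t} ∋ x has {t} ∩ (A ∖ {t}) = ∅, so x is NOT a limit point.
  x = u: open {u} ∋ x has {u} ∩ (A ∖ {u}) = ∅, so x is NOT a limit point.
  x = v: open {t, v} ∋ x has {t, v} ∩ (A ∖ {v}) = ∅, so x is NOT a limit point.
Collecting: A' = {r, s}.


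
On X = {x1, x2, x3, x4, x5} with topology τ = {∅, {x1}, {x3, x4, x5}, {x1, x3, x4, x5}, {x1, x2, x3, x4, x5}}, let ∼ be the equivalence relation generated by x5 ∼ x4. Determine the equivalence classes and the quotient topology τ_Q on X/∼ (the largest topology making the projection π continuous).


X/∼ = {[x1], [x2], [x3], [x4=x5]}; |τ_Q| = 5.

Equivalence classes: [x1], [x2], [x3], [x4=x5].
Quotient map π: X → X/∼ sends x1 ↦ [x1], x2 ↦ [x2], x3 ↦ [x3], x4 ↦ [x4=x5], x5 ↦ [x4=x5].
For each subset V ⊆ X/∼, compute π^{-1}(V) ⊆ X and check whether π^{-1}(V) ∈ τ. V is open in τ_Q iff π^{-1}(V) ∈ τ.
  V = {}: π^{-1}(V) = ∅ ∈ τ ✓.
  V = {[x1]}: π^{-1}(V) = {x1} ∈ τ ✓.
  V = {[x2]}: π^{-1}(V) = {x2} ∉ τ ✗.
  V = {[x1], [x2]}: π^{-1}(V) = {x1, x2} ∉ τ ✗.
  V = {[x3]}: π^{-1}(V) = {x3} ∉ τ ✗.
  V = {[x1], [x3]}: π^{-1}(V) = {x1, x3} ∉ τ ✗.
  V = {[x2], [x3]}: π^{-1}(V) = {x2, x3} ∉ τ ✗.
  V = {[x1], [x2], [x3]}: π^{-1}(V) = {x1, x2, x3} ∉ τ ✗.
  V = {[x4=x5]}: π^{-1}(V) = {x4, x5} ∉ τ ✗.
  V = {[x1], [x4=x5]}: π^{-1}(V) = {x1, x4, x5} ∉ τ ✗.
  V = {[x2], [x4=x5]}: π^{-1}(V) = {x2, x4, x5} ∉ τ ✗.
  V = {[x1], [x2], [x4=x5]}: π^{-1}(V) = {x1, x2, x4, x5} ∉ τ ✗.
  V = {[x3], [x4=x5]}: π^{-1}(V) = {x3, x4, x5} ∈ τ ✓.
  V = {[x1], [x3], [x4=x5]}: π^{-1}(V) = {x1, x3, x4, x5} ∈ τ ✓.
  V = {[x2], [x3], [x4=x5]}: π^{-1}(V) = {x2, x3, x4, x5} ∉ τ ✗.
  V = {[x1], [x2], [x3], [x4=x5]}: π^{-1}(V) = {x1, x2, x3, x4, x5} ∈ τ ✓.
Open sets in the quotient: τ_Q = {{}, {[x1]}, {[x3], [x4=x5]}, {[x1], [x3], [x4=x5]}, {[x1], [x2], [x3], [x4=x5]}} (5 elements).


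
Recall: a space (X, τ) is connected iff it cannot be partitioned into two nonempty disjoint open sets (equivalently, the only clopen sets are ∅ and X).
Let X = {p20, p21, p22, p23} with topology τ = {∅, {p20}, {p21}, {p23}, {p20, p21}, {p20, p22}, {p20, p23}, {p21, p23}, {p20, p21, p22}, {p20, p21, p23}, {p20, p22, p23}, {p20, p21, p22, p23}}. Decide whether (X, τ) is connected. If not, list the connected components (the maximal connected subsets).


(X, τ) is disconnected; components = [{p21}, {p23}, {p20, p22}].

Find clopen sets (U ∈ τ with X ∖ U ∈ τ):
  U = ∅, X ∖ U = {p20, p21, p22, p23} — both open, so U is clopen.
  U = {p21}, X ∖ U = {p20, p22, p23} — both open, so U is clopen.
  U = {p23}, X ∖ U = {p20, p21, p22} — both open, so U is clopen.
  U = {p20, p22}, X ∖ U = {p21, p23} — both open, so U is clopen.
  U = {p21, p23}, X ∖ U = {p20, p22} — both open, so U is clopen.
  U = {p20, p21, p22}, X ∖ U = {p23} — both open, so U is clopen.
  U = {p20, p22, p23}, X ∖ U = {p21} — both open, so U is clopen.
  U = {p20, p21, p22, p23}, X ∖ U = ∅ — both open, so U is clopen.
Nontrivial clopen(s) exist: e.g. {p20, p22}. So (X, τ) is disconnected.
Compute connected components by grouping points that agree on all clopens:
  component: {p21}
  component: {p23}
  component: {p20, p22}


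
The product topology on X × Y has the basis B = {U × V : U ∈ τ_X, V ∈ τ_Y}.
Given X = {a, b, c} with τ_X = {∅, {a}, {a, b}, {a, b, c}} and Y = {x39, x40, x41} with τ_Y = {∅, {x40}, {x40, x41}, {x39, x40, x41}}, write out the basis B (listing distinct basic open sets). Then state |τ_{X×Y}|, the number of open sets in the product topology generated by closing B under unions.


Basis B = {∅ × ∅, {a} × {x40}, {a} × {x40, x41}, {a, b} × {x40}, {a} × {x39, x40, x41}, {a, b, c} × {x40}, {a, b} × {x40, x41}, {a, b} × {x39, x40, x41}, {a, b, c} × {x40, x41}, {a, b, c} × {x39, x40, x41}}; |τ_{X×Y}| = 20.

Enumerate products U × V with U ∈ τ_X, V ∈ τ_Y (deduplicated):
  ∅ × ∅ = {} (∅)
  {a} × {x40} = {(a,x40)}
  {a} × {x40, x41} = {(a,x40), (a,x41)}
  {a, b} × {x40} = {(a,x40), (b,x40)}
  {a} × {x39, x40, x41} = {(a,x39), (a,x40), (a,x41)}
  {a, b, c} × {x40} = {(a,x40), (b,x40), (c,x40)}
  {a, b} × {x40, x41} = {(a,x40), (a,x41), (b,x40), (b,x41)}
  {a, b} × {x39, x40, x41} = {(a,x39), (a,x40), (a,x41), (b,x39), (b,x40), (b,x41)}
  {a, b, c} × {x40, x41} = {(a,x40), (a,x41), (b,x40), (b,x41), (c,x40), (c,x41)}
  {a, b, c} × {x39, x40, x41} = {(a,x39), (a,x40), (a,x41), (b,x39), (b,x40), (b,x41), (c,x39), (c,x40), (c,x41)}
These 10 distinct sets form the basis B.
Close under arbitrary unions to get τ_{X×Y}; counting gives |τ_{X×Y}| = 20.


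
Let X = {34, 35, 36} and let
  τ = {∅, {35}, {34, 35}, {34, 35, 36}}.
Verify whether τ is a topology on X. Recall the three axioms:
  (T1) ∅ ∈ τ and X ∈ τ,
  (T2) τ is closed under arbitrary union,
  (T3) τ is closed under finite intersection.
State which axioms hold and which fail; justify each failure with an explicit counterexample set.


τ IS a topology on X.

Axiom (T1): ∅ ∈ τ? Yes; X ∈ τ? Yes.
Axiom (T2/T3): check pairwise unions and intersections of members of τ.
All pairwise intersections and unions checked — each lies in τ. Therefore τ satisfies (T1), (T2), (T3): it IS a topology on X.


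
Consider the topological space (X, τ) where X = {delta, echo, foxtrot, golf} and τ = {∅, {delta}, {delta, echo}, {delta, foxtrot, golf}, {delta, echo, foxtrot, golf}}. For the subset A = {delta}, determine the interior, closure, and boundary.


int(A) = {delta}, cl(A) = {delta, echo, foxtrot, golf}, ∂A = {echo, foxtrot, golf}.

Closed sets in (X, τ) are complements of opens:
  closed(X, τ) = {∅, {echo}, {foxtrot, golf}, {echo, foxtrot, golf}, {delta, echo, foxtrot, golf}}.
int(A) = ⋃ {U ∈ τ : U ⊆ A}. Opens contained in A: ∅, {delta}.
Taking the union of these: int(A) = {delta}.
cl(A) = ⋂ {C closed : A ⊆ C}. Closed sets containing A: {delta, echo, foxtrot, golf}.
Intersecting these: cl(A) = {delta, echo, foxtrot, golf}.
∂A = cl(A) ∖ int(A) = {delta, echo, foxtrot, golf} ∖ {delta} = {echo, foxtrot, golf}.


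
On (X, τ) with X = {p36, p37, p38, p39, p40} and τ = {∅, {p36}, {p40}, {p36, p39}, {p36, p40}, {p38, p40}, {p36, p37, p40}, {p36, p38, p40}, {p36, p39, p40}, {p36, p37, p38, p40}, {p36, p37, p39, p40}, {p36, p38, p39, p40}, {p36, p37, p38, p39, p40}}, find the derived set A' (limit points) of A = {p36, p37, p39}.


A' = {p37, p39}

For each x ∈ X, list the open sets U ∈ τ with x ∈ U, then check whether U ∩ (A ∖ {x}) ≠ ∅ for every such U.
  x = p36: open {p36} ∋ x has {p36} ∩ (A ∖ {p36}) = ∅, so x is NOT a limit point.
  x = p37: opens ∋ x are {p36, p37, p40}, {p36, p37, p38, p40}, {p36, p37, p39, p40}, {p36, p37, p38, p39, p40}; each meets A ∖ {p37}, so x IS a limit point.
  x = p38: open {p38, p40} ∋ x has {p38, p40} ∩ (A ∖ {p38}) = ∅, so x is NOT a limit point.
  x = p39: opens ∋ x are {p36, p39}, {p36, p39, p40}, {p36, p37, p39, p40}, {p36, p38, p39, p40}, {p36, p37, p38, p39, p40}; each meets A ∖ {p39}, so x IS a limit point.
  x = p40: open {p40} ∋ x has {p40} ∩ (A ∖ {p40}) = ∅, so x is NOT a limit point.
Collecting: A' = {p37, p39}.


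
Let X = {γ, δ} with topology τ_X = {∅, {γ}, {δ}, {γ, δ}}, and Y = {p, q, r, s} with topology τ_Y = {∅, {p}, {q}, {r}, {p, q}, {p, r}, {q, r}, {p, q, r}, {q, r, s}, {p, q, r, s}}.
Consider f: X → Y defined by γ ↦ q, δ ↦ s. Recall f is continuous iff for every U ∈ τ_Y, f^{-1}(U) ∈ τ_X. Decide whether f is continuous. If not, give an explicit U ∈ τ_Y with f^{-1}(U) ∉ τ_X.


f IS continuous.

Compute f^{-1}(U) for each U ∈ τ_Y:
  U = ∅: f^{-1}(U) = ∅ ∈ τ_X ✓.
  U = {p}: f^{-1}(U) = ∅ ∈ τ_X ✓.
  U = {q}: f^{-1}(U) = {γ} ∈ τ_X ✓.
  U = {r}: f^{-1}(U) = ∅ ∈ τ_X ✓.
  U = {p, q}: f^{-1}(U) = {γ} ∈ τ_X ✓.
  U = {p, r}: f^{-1}(U) = ∅ ∈ τ_X ✓.
  U = {q, r}: f^{-1}(U) = {γ} ∈ τ_X ✓.
  U = {p, q, r}: f^{-1}(U) = {γ} ∈ τ_X ✓.
  U = {q, r, s}: f^{-1}(U) = {γ, δ} ∈ τ_X ✓.
  U = {p, q, r, s}: f^{-1}(U) = {γ, δ} ∈ τ_X ✓.
Every preimage lies in τ_X, so f IS continuous.


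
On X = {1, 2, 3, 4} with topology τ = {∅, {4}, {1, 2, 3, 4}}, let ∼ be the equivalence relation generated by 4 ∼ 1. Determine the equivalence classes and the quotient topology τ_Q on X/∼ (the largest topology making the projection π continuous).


X/∼ = {[1=4], [2], [3]}; |τ_Q| = 2.

Equivalence classes: [1=4], [2], [3].
Quotient map π: X → X/∼ sends 1 ↦ [1=4], 2 ↦ [2], 3 ↦ [3], 4 ↦ [1=4].
For each subset V ⊆ X/∼, compute π^{-1}(V) ⊆ X and check whether π^{-1}(V) ∈ τ. V is open in τ_Q iff π^{-1}(V) ∈ τ.
  V = {}: π^{-1}(V) = ∅ ∈ τ ✓.
  V = {[1=4]}: π^{-1}(V) = {1, 4} ∉ τ ✗.
  V = {[2]}: π^{-1}(V) = {2} ∉ τ ✗.
  V = {[1=4], [2]}: π^{-1}(V) = {1, 2, 4} ∉ τ ✗.
  V = {[3]}: π^{-1}(V) = {3} ∉ τ ✗.
  V = {[1=4], [3]}: π^{-1}(V) = {1, 3, 4} ∉ τ ✗.
  V = {[2], [3]}: π^{-1}(V) = {2, 3} ∉ τ ✗.
  V = {[1=4], [2], [3]}: π^{-1}(V) = {1, 2, 3, 4} ∈ τ ✓.
Open sets in the quotient: τ_Q = {{}, {[1=4], [2], [3]}} (2 elements).


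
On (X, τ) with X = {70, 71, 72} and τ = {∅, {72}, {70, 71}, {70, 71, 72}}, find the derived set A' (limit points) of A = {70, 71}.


A' = {70, 71}

For each x ∈ X, list the open sets U ∈ τ with x ∈ U, then check whether U ∩ (A ∖ {x}) ≠ ∅ for every such U.
  x = 70: opens ∋ x are {70, 71}, {70, 71, 72}; each meets A ∖ {70}, so x IS a limit point.
  x = 71: opens ∋ x are {70, 71}, {70, 71, 72}; each meets A ∖ {71}, so x IS a limit point.
  x = 72: open {72} ∋ x has {72} ∩ (A ∖ {72}) = ∅, so x is NOT a limit point.
Collecting: A' = {70, 71}.


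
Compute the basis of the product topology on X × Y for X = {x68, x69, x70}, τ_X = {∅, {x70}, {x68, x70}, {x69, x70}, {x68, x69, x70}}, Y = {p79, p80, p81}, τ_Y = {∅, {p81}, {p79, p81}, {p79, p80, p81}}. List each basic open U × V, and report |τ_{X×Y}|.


Basis B = {∅ × ∅, {x70} × {p81}, {x68, x70} × {p81}, {x69, x70} × {p81}, {x70} × {p79, p81}, {x68, x69, x70} × {p81}, {x70} × {p79, p80, p81}, {x68, x70} × {p79, p81}, {x69, x70} × {p79, p81}, {x68, x70} × {p79, p80, p81}, {x68, x69, x70} × {p79, p81}, {x69, x70} × {p79, p80, p81}, {x68, x69, x70} × {p79, p80, p81}}; |τ_{X×Y}| = 30.

Enumerate products U × V with U ∈ τ_X, V ∈ τ_Y (deduplicated):
  ∅ × ∅ = {} (∅)
  {x70} × {p81} = {(x70,p81)}
  {x68, x70} × {p81} = {(x68,p81), (x70,p81)}
  {x69, x70} × {p81} = {(x69,p81), (x70,p81)}
  {x70} × {p79, p81} = {(x70,p79), (x70,p81)}
  {x68, x69, x70} × {p81} = {(x68,p81), (x69,p81), (x70,p81)}
  {x70} × {p79, p80, p81} = {(x70,p79), (x70,p80), (x70,p81)}
  {x68, x70} × {p79, p81} = {(x68,p79), (x68,p81), (x70,p79), (x70,p81)}
  {x69, x70} × {p79, p81} = {(x69,p79), (x69,p81), (x70,p79), (x70,p81)}
  {x68, x70} × {p79, p80, p81} = {(x68,p79), (x68,p80), (x68,p81), (x70,p79), (x70,p80), (x70,p81)}
  {x68, x69, x70} × {p79, p81} = {(x68,p79), (x68,p81), (x69,p79), (x69,p81), (x70,p79), (x70,p81)}
  {x69, x70} × {p79, p80, p81} = {(x69,p79), (x69,p80), (x69,p81), (x70,p79), (x70,p80), (x70,p81)}
  {x68, x69, x70} × {p79, p80, p81} = {(x68,p79), (x68,p80), (x68,p81), (x69,p79), (x69,p80), (x69,p81), (x70,p79), (x70,p80), (x70,p81)}
These 13 distinct sets form the basis B.
Close under arbitrary unions to get τ_{X×Y}; counting gives |τ_{X×Y}| = 30.


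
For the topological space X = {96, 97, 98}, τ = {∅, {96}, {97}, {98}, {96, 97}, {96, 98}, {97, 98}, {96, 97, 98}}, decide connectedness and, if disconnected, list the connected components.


(X, τ) is disconnected; components = [{96}, {97}, {98}].

Find clopen sets (U ∈ τ with X ∖ U ∈ τ):
  U = ∅, X ∖ U = {96, 97, 98} — both open, so U is clopen.
  U = {96}, X ∖ U = {97, 98} — both open, so U is clopen.
  U = {97}, X ∖ U = {96, 98} — both open, so U is clopen.
  U = {98}, X ∖ U = {96, 97} — both open, so U is clopen.
  U = {96, 97}, X ∖ U = {98} — both open, so U is clopen.
  U = {96, 98}, X ∖ U = {97} — both open, so U is clopen.
  U = {97, 98}, X ∖ U = {96} — both open, so U is clopen.
  U = {96, 97, 98}, X ∖ U = ∅ — both open, so U is clopen.
Nontrivial clopen(s) exist: e.g. {98}. So (X, τ) is disconnected.
Compute connected components by grouping points that agree on all clopens:
  component: {96}
  component: {97}
  component: {98}


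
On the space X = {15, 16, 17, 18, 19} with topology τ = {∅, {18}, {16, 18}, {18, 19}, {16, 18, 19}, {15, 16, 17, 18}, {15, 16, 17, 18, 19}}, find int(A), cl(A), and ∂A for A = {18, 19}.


int(A) = {18, 19}, cl(A) = {15, 16, 17, 18, 19}, ∂A = {15, 16, 17}.

Closed sets in (X, τ) are complements of opens:
  closed(X, τ) = {∅, {19}, {15, 17}, {15, 16, 17}, {15, 17, 19}, {15, 16, 17, 19}, {15, 16, 17, 18, 19}}.
int(A) = ⋃ {U ∈ τ : U ⊆ A}. Opens contained in A: ∅, {18}, {18, 19}.
Taking the union of these: int(A) = {18, 19}.
cl(A) = ⋂ {C closed : A ⊆ C}. Closed sets containing A: {15, 16, 17, 18, 19}.
Intersecting these: cl(A) = {15, 16, 17, 18, 19}.
∂A = cl(A) ∖ int(A) = {15, 16, 17, 18, 19} ∖ {18, 19} = {15, 16, 17}.


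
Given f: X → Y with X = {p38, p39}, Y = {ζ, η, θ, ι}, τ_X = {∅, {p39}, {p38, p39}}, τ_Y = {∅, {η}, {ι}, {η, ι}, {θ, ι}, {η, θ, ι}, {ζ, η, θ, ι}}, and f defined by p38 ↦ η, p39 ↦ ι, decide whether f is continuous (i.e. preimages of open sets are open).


f is NOT continuous.

Compute f^{-1}(U) for each U ∈ τ_Y:
  U = ∅: f^{-1}(U) = ∅ ∈ τ_X ✓.
  U = {η}: f^{-1}(U) = {p38} ∉ τ_X ✗.
  U = {ι}: f^{-1}(U) = {p39} ∈ τ_X ✓.
  U = {η, ι}: f^{-1}(U) = {p38, p39} ∈ τ_X ✓.
  U = {θ, ι}: f^{-1}(U) = {p39} ∈ τ_X ✓.
  U = {η, θ, ι}: f^{-1}(U) = {p38, p39} ∈ τ_X ✓.
  U = {ζ, η, θ, ι}: f^{-1}(U) = {p38, p39} ∈ τ_X ✓.
Found U = {η} with f^{-1}(U) = {p38} not in τ_X. Therefore f is NOT continuous.


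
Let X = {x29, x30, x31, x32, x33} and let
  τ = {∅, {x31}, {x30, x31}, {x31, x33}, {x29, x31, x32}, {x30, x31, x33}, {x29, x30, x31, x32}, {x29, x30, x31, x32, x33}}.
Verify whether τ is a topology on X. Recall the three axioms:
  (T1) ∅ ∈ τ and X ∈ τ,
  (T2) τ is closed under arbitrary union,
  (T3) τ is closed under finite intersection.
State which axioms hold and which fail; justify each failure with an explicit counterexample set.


τ is NOT a topology on X.

Axiom (T1): ∅ ∈ τ? Yes; X ∈ τ? Yes.
Axiom (T2/T3): check pairwise unions and intersections of members of τ.
Counterexample for (T2): {x31, x33} ∪ {x29, x31, x32} = {x29, x31, x32, x33} ∉ τ. Therefore τ is NOT a topology.


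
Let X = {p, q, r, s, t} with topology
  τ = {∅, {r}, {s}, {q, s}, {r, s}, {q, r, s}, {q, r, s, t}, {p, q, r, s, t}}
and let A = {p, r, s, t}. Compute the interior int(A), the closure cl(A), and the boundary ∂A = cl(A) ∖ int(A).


int(A) = {r, s}, cl(A) = {p, q, r, s, t}, ∂A = {p, q, t}.

Closed sets in (X, τ) are complements of opens:
  closed(X, τ) = {∅, {p}, {p, t}, {p, q, t}, {p, r, t}, {p, q, r, t}, {p, q, s, t}, {p, q, r, s, t}}.
int(A) = ⋃ {U ∈ τ : U ⊆ A}. Opens contained in A: ∅, {r}, {s}, {r, s}.
Taking the union of these: int(A) = {r, s}.
cl(A) = ⋂ {C closed : A ⊆ C}. Closed sets containing A: {p, q, r, s, t}.
Intersecting these: cl(A) = {p, q, r, s, t}.
∂A = cl(A) ∖ int(A) = {p, q, r, s, t} ∖ {r, s} = {p, q, t}.


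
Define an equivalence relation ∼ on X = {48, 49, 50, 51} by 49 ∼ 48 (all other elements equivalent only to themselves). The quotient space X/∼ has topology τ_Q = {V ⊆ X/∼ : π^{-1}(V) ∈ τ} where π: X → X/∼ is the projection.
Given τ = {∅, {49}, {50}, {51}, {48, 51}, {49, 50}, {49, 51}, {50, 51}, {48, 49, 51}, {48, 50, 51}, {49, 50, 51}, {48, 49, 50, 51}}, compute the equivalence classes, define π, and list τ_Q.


X/∼ = {[48=49], [50], [51]}; |τ_Q| = 6.

Equivalence classes: [48=49], [50], [51].
Quotient map π: X → X/∼ sends 48 ↦ [48=49], 49 ↦ [48=49], 50 ↦ [50], 51 ↦ [51].
For each subset V ⊆ X/∼, compute π^{-1}(V) ⊆ X and check whether π^{-1}(V) ∈ τ. V is open in τ_Q iff π^{-1}(V) ∈ τ.
  V = {}: π^{-1}(V) = ∅ ∈ τ ✓.
  V = {[48=49]}: π^{-1}(V) = {48, 49} ∉ τ ✗.
  V = {[50]}: π^{-1}(V) = {50} ∈ τ ✓.
  V = {[48=49], [50]}: π^{-1}(V) = {48, 49, 50} ∉ τ ✗.
  V = {[51]}: π^{-1}(V) = {51} ∈ τ ✓.
  V = {[48=49], [51]}: π^{-1}(V) = {48, 49, 51} ∈ τ ✓.
  V = {[50], [51]}: π^{-1}(V) = {50, 51} ∈ τ ✓.
  V = {[48=49], [50], [51]}: π^{-1}(V) = {48, 49, 50, 51} ∈ τ ✓.
Open sets in the quotient: τ_Q = {{}, {[50]}, {[51]}, {[48=49], [51]}, {[50], [51]}, {[48=49], [50], [51]}} (6 elements).


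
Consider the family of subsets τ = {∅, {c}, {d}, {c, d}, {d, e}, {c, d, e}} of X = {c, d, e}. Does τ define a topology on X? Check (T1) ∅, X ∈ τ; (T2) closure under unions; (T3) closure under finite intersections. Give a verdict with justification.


τ IS a topology on X.

Axiom (T1): ∅ ∈ τ? Yes; X ∈ τ? Yes.
Axiom (T2/T3): check pairwise unions and intersections of members of τ.
All pairwise intersections and unions checked — each lies in τ. Therefore τ satisfies (T1), (T2), (T3): it IS a topology on X.


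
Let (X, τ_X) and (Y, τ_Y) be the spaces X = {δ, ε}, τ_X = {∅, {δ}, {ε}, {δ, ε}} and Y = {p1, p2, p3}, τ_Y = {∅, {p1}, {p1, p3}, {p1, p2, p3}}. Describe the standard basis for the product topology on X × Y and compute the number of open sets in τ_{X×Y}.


Basis B = {∅ × ∅, {δ} × {p1}, {ε} × {p1}, {δ} × {p1, p3}, {δ, ε} × {p1}, {ε} × {p1, p3}, {δ} × {p1, p2, p3}, {ε} × {p1, p2, p3}, {δ, ε} × {p1, p3}, {δ, ε} × {p1, p2, p3}}; |τ_{X×Y}| = 16.

Enumerate products U × V with U ∈ τ_X, V ∈ τ_Y (deduplicated):
  ∅ × ∅ = {} (∅)
  {δ} × {p1} = {(δ,p1)}
  {ε} × {p1} = {(ε,p1)}
  {δ} × {p1, p3} = {(δ,p1), (δ,p3)}
  {δ, ε} × {p1} = {(δ,p1), (ε,p1)}
  {ε} × {p1, p3} = {(ε,p1), (ε,p3)}
  {δ} × {p1, p2, p3} = {(δ,p1), (δ,p2), (δ,p3)}
  {ε} × {p1, p2, p3} = {(ε,p1), (ε,p2), (ε,p3)}
  {δ, ε} × {p1, p3} = {(δ,p1), (δ,p3), (ε,p1), (ε,p3)}
  {δ, ε} × {p1, p2, p3} = {(δ,p1), (δ,p2), (δ,p3), (ε,p1), (ε,p2), (ε,p3)}
These 10 distinct sets form the basis B.
Close under arbitrary unions to get τ_{X×Y}; counting gives |τ_{X×Y}| = 16.


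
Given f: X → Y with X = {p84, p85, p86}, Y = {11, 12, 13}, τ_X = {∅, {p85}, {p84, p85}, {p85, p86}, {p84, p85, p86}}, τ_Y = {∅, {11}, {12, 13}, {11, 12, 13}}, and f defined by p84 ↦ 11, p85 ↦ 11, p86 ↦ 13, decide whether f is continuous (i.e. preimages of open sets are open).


f is NOT continuous.

Compute f^{-1}(U) for each U ∈ τ_Y:
  U = ∅: f^{-1}(U) = ∅ ∈ τ_X ✓.
  U = {11}: f^{-1}(U) = {p84, p85} ∈ τ_X ✓.
  U = {12, 13}: f^{-1}(U) = {p86} ∉ τ_X ✗.
  U = {11, 12, 13}: f^{-1}(U) = {p84, p85, p86} ∈ τ_X ✓.
Found U = {12, 13} with f^{-1}(U) = {p86} not in τ_X. Therefore f is NOT continuous.


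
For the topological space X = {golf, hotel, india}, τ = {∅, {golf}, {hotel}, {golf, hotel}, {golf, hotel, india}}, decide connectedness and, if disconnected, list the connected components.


(X, τ) is connected.

Find clopen sets (U ∈ τ with X ∖ U ∈ τ):
  U = ∅, X ∖ U = {golf, hotel, india} — both open, so U is clopen.
  U = {golf, hotel, india}, X ∖ U = ∅ — both open, so U is clopen.
Only trivial clopens (∅ and X) exist, so (X, τ) is connected.
Compute connected components by grouping points that agree on all clopens:
  component: {golf, hotel, india}


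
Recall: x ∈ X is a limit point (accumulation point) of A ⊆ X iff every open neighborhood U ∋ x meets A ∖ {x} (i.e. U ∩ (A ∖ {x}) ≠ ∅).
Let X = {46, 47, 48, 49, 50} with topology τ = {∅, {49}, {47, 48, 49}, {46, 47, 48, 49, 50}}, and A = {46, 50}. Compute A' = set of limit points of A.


A' = {46, 50}

For each x ∈ X, list the open sets U ∈ τ with x ∈ U, then check whether U ∩ (A ∖ {x}) ≠ ∅ for every such U.
  x = 46: opens ∋ x are {46, 47, 48, 49, 50}; each meets A ∖ {46}, so x IS a limit point.
  x = 47: open {47, 48, 49} ∋ x has {47, 48, 49} ∩ (A ∖ {47}) = ∅, so x is NOT a limit point.
  x = 48: open {47, 48, 49} ∋ x has {47, 48, 49} ∩ (A ∖ {48}) = ∅, so x is NOT a limit point.
  x = 49: open {49} ∋ x has {49} ∩ (A ∖ {49}) = ∅, so x is NOT a limit point.
  x = 50: opens ∋ x are {46, 47, 48, 49, 50}; each meets A ∖ {50}, so x IS a limit point.
Collecting: A' = {46, 50}.


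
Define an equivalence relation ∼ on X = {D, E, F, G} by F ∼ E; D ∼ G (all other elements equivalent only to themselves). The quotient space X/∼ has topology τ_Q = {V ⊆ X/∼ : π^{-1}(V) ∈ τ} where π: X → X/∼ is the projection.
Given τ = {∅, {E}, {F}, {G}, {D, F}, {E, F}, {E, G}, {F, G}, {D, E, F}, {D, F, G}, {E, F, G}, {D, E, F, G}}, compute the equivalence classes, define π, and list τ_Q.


X/∼ = {[D=G], [E=F]}; |τ_Q| = 3.

Equivalence classes: [D=G], [E=F].
Quotient map π: X → X/∼ sends D ↦ [D=G], E ↦ [E=F], F ↦ [E=F], G ↦ [D=G].
For each subset V ⊆ X/∼, compute π^{-1}(V) ⊆ X and check whether π^{-1}(V) ∈ τ. V is open in τ_Q iff π^{-1}(V) ∈ τ.
  V = {}: π^{-1}(V) = ∅ ∈ τ ✓.
  V = {[D=G]}: π^{-1}(V) = {D, G} ∉ τ ✗.
  V = {[E=F]}: π^{-1}(V) = {E, F} ∈ τ ✓.
  V = {[D=G], [E=F]}: π^{-1}(V) = {D, E, F, G} ∈ τ ✓.
Open sets in the quotient: τ_Q = {{}, {[E=F]}, {[D=G], [E=F]}} (3 elements).


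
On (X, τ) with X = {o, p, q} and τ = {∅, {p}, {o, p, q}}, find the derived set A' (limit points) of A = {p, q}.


A' = {o, q}

For each x ∈ X, list the open sets U ∈ τ with x ∈ U, then check whether U ∩ (A ∖ {x}) ≠ ∅ for every such U.
  x = o: opens ∋ x are {o, p, q}; each meets A ∖ {o}, so x IS a limit point.
  x = p: open {p} ∋ x has {p} ∩ (A ∖ {p}) = ∅, so x is NOT a limit point.
  x = q: opens ∋ x are {o, p, q}; each meets A ∖ {q}, so x IS a limit point.
Collecting: A' = {o, q}.


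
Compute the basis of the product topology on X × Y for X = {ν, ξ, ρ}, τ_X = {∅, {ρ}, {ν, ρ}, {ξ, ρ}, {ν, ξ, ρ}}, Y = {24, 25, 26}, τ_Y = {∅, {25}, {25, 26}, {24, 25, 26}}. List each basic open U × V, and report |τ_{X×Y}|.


Basis B = {∅ × ∅, {ρ} × {25}, {ν, ρ} × {25}, {ξ, ρ} × {25}, {ρ} × {25, 26}, {ν, ξ, ρ} × {25}, {ρ} × {24, 25, 26}, {ν, ρ} × {25, 26}, {ξ, ρ} × {25, 26}, {ν, ρ} × {24, 25, 26}, {ν, ξ, ρ} × {25, 26}, {ξ, ρ} × {24, 25, 26}, {ν, ξ, ρ} × {24, 25, 26}}; |τ_{X×Y}| = 30.

Enumerate products U × V with U ∈ τ_X, V ∈ τ_Y (deduplicated):
  ∅ × ∅ = {} (∅)
  {ρ} × {25} = {(ρ,25)}
  {ν, ρ} × {25} = {(ν,25), (ρ,25)}
  {ξ, ρ} × {25} = {(ξ,25), (ρ,25)}
  {ρ} × {25, 26} = {(ρ,25), (ρ,26)}
  {ν, ξ, ρ} × {25} = {(ν,25), (ξ,25), (ρ,25)}
  {ρ} × {24, 25, 26} = {(ρ,24), (ρ,25), (ρ,26)}
  {ν, ρ} × {25, 26} = {(ν,25), (ν,26), (ρ,25), (ρ,26)}
  {ξ, ρ} × {25, 26} = {(ξ,25), (ξ,26), (ρ,25), (ρ,26)}
  {ν, ρ} × {24, 25, 26} = {(ν,24), (ν,25), (ν,26), (ρ,24), (ρ,25), (ρ,26)}
  {ν, ξ, ρ} × {25, 26} = {(ν,25), (ν,26), (ξ,25), (ξ,26), (ρ,25), (ρ,26)}
  {ξ, ρ} × {24, 25, 26} = {(ξ,24), (ξ,25), (ξ,26), (ρ,24), (ρ,25), (ρ,26)}
  {ν, ξ, ρ} × {24, 25, 26} = {(ν,24), (ν,25), (ν,26), (ξ,24), (ξ,25), (ξ,26), (ρ,24), (ρ,25), (ρ,26)}
These 13 distinct sets form the basis B.
Close under arbitrary unions to get τ_{X×Y}; counting gives |τ_{X×Y}| = 30.


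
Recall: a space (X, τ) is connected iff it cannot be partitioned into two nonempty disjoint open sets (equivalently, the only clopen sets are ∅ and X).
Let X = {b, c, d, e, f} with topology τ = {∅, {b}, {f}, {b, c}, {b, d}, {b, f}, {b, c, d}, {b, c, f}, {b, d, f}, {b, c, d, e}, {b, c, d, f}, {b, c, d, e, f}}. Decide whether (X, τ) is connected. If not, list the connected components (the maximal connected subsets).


(X, τ) is disconnected; components = [{f}, {b, c, d, e}].

Find clopen sets (U ∈ τ with X ∖ U ∈ τ):
  U = ∅, X ∖ U = {b, c, d, e, f} — both open, so U is clopen.
  U = {f}, X ∖ U = {b, c, d, e} — both open, so U is clopen.
  U = {b, c, d, e}, X ∖ U = {f} — both open, so U is clopen.
  U = {b, c, d, e, f}, X ∖ U = ∅ — both open, so U is clopen.
Nontrivial clopen(s) exist: e.g. {f}. So (X, τ) is disconnected.
Compute connected components by grouping points that agree on all clopens:
  component: {f}
  component: {b, c, d, e}


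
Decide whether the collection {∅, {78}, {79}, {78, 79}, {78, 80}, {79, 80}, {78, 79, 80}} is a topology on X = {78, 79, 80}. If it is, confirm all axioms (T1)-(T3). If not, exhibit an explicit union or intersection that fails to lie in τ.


τ is NOT a topology on X.

Axiom (T1): ∅ ∈ τ? Yes; X ∈ τ? Yes.
Axiom (T2/T3): check pairwise unions and intersections of members of τ.
Counterexample for (T3): {78, 80} ∩ {79, 80} = {80} ∉ τ. Therefore τ is NOT a topology.


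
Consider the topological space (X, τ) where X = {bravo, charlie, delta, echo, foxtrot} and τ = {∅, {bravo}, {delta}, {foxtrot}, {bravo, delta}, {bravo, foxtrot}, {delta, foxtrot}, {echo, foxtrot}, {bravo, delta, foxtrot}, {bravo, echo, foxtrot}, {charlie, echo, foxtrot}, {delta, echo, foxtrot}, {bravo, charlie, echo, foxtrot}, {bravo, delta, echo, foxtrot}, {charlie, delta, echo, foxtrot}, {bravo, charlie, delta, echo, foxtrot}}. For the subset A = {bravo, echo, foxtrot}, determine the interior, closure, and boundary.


int(A) = {bravo, echo, foxtrot}, cl(A) = {bravo, charlie, echo, foxtrot}, ∂A = {charlie}.

Closed sets in (X, τ) are complements of opens:
  closed(X, τ) = {∅, {bravo}, {charlie}, {delta}, {bravo, charlie}, {bravo, delta}, {charlie, delta}, {charlie, echo}, {bravo, charlie, delta}, {bravo, charlie, echo}, {charlie, delta, echo}, {charlie, echo, foxtrot}, {bravo, charlie, delta, echo}, {bravo, charlie, echo, foxtrot}, {charlie, delta, echo, foxtrot}, {bravo, charlie, delta, echo, foxtrot}}.
int(A) = ⋃ {U ∈ τ : U ⊆ A}. Opens contained in A: ∅, {bravo}, {foxtrot}, {bravo, foxtrot}, {echo, foxtrot}, {bravo, echo, foxtrot}.
Taking the union of these: int(A) = {bravo, echo, foxtrot}.
cl(A) = ⋂ {C closed : A ⊆ C}. Closed sets containing A: {bravo, charlie, echo, foxtrot}, {bravo, charlie, delta, echo, foxtrot}.
Intersecting these: cl(A) = {bravo, charlie, echo, foxtrot}.
∂A = cl(A) ∖ int(A) = {bravo, charlie, echo, foxtrot} ∖ {bravo, echo, foxtrot} = {charlie}.


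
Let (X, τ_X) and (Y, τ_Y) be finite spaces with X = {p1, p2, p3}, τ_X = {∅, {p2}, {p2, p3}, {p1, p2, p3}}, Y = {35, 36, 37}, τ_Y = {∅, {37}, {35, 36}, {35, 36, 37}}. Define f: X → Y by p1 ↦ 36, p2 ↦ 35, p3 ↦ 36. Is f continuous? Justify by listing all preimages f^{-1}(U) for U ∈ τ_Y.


f IS continuous.

Compute f^{-1}(U) for each U ∈ τ_Y:
  U = ∅: f^{-1}(U) = ∅ ∈ τ_X ✓.
  U = {37}: f^{-1}(U) = ∅ ∈ τ_X ✓.
  U = {35, 36}: f^{-1}(U) = {p1, p2, p3} ∈ τ_X ✓.
  U = {35, 36, 37}: f^{-1}(U) = {p1, p2, p3} ∈ τ_X ✓.
Every preimage lies in τ_X, so f IS continuous.


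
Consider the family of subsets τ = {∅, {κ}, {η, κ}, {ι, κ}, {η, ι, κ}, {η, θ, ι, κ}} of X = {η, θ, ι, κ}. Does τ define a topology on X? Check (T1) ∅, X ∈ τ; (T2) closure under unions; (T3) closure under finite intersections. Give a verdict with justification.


τ IS a topology on X.

Axiom (T1): ∅ ∈ τ? Yes; X ∈ τ? Yes.
Axiom (T2/T3): check pairwise unions and intersections of members of τ.
All pairwise intersections and unions checked — each lies in τ. Therefore τ satisfies (T1), (T2), (T3): it IS a topology on X.
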